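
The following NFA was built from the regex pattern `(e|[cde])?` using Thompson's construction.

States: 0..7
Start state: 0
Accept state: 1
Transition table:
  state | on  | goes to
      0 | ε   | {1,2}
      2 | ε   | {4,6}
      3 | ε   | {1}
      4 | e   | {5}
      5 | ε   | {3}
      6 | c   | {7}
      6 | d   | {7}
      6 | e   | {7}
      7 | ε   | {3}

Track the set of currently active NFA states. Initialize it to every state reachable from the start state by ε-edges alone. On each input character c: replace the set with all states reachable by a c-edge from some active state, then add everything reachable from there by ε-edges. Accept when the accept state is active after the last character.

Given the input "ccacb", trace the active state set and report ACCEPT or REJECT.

start: ε-closure({0}) = {0,1,2,4,6}
'c' @ 1: {1,3,7}  [accepting]
'c' @ 2: {}  — dead — no transitions
rest 'acb' ignored (set empty)
after full input: {}  (accept=1 not in)

Answer: REJECT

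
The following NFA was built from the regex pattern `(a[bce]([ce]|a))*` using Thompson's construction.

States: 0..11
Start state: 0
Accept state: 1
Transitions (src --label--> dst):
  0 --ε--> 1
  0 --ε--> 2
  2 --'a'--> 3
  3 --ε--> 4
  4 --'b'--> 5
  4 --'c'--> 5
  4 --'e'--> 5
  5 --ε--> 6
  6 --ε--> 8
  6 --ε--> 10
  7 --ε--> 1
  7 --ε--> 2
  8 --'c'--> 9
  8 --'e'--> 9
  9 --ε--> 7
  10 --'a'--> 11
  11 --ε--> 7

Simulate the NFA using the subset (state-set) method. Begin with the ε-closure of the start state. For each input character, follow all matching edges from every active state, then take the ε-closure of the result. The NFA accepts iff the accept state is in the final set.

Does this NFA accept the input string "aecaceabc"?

Answer: ACCEPT

Derivation:
S₀ = ε-closure({0}) = {0,1,2}
'a' @ 1: {3,4}
'e' @ 2: {5,6,8,10}
'c' @ 3: {1,2,7,9}  (accept∈set)
'a' @ 4: {3,4}
'c' @ 5: {5,6,8,10}
'e' @ 6: {1,2,7,9}  (accept∈set)
'a' @ 7: {3,4}
'b' @ 8: {5,6,8,10}
'c' @ 9: {1,2,7,9}  (accept∈set)
final: {1,2,7,9}; accept 1 in set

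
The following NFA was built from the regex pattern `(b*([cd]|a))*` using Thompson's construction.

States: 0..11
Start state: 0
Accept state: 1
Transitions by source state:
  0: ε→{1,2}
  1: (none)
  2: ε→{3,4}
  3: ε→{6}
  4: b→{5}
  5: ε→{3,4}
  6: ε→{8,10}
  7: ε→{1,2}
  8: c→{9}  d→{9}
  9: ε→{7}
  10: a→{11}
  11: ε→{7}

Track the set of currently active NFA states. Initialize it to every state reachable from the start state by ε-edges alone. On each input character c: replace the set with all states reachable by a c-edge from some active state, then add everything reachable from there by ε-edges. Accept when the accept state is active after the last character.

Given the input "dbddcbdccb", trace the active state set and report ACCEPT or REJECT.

S₀ = ε-closure({0}) = {0,1,2,3,4,6,8,10}
'd' @ 1: {1,2,3,4,6,7,8,9,10}  (accept∈set)
'b' @ 2: {3,4,5,6,8,10}
'd' @ 3: {1,2,3,4,6,7,8,9,10}  (accept∈set)
'd' @ 4: {1,2,3,4,6,7,8,9,10}  (accept∈set)
'c' @ 5: {1,2,3,4,6,7,8,9,10}  (accept∈set)
'b' @ 6: {3,4,5,6,8,10}
'd' @ 7: {1,2,3,4,6,7,8,9,10}  (accept∈set)
'c' @ 8: {1,2,3,4,6,7,8,9,10}  (accept∈set)
'c' @ 9: {1,2,3,4,6,7,8,9,10}  (accept∈set)
'b' @ 10: {3,4,5,6,8,10}
end set {3,4,5,6,8,10} — state 1 not in

Answer: REJECT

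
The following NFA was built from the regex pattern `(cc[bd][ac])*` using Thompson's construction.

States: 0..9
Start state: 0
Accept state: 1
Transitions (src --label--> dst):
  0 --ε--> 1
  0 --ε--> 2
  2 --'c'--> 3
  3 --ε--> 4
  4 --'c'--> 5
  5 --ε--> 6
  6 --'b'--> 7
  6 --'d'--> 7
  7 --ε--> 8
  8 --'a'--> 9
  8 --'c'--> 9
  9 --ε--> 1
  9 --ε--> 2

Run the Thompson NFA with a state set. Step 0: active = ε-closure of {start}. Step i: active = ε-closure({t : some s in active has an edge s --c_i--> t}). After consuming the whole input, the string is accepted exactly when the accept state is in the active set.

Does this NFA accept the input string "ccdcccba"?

start: ε-closure({0}) = {0,1,2}
'c' @ 1: {3,4}
'c' @ 2: {5,6}
'd' @ 3: {7,8}
'c' @ 4: {1,2,9}  [accepting]
'c' @ 5: {3,4}
'c' @ 6: {5,6}
'b' @ 7: {7,8}
'a' @ 8: {1,2,9}  [accepting]
final: {1,2,9}; accept 1 in set

Answer: ACCEPT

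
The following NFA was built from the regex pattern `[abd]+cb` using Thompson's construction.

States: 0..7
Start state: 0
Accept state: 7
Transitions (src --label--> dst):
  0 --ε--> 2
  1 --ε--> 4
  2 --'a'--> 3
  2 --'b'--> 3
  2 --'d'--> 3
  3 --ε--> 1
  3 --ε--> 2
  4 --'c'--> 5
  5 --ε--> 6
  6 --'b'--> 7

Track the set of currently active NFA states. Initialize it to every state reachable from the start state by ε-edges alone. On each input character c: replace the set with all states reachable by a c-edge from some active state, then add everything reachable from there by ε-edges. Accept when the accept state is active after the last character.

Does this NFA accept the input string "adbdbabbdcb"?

Answer: ACCEPT

Trace:
S₀ = ε-closure({0}) = {0,2}
'a' @ 1: {1,2,3,4}
'd' @ 2: {1,2,3,4}
'b' @ 3: {1,2,3,4}
'd' @ 4: {1,2,3,4}
'b' @ 5: {1,2,3,4}
'a' @ 6: {1,2,3,4}
'b' @ 7: {1,2,3,4}
'b' @ 8: {1,2,3,4}
'd' @ 9: {1,2,3,4}
'c' @ 10: {5,6}
'b' @ 11: {7}  (accept∈set)
after full input: {7}  (accept=7 in)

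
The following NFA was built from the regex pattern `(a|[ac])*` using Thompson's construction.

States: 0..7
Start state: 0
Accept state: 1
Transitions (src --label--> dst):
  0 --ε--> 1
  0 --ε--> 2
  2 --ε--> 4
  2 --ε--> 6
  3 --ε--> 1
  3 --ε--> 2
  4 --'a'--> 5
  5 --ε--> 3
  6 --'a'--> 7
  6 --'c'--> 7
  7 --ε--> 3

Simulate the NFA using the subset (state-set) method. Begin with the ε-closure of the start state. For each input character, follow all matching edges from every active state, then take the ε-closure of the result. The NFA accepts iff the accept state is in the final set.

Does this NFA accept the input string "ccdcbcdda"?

initial (ε-close {0}): {0,1,2,4,6}
'c' @ 1: {1,2,3,4,6,7}  ✓accept
'c' @ 2: {1,2,3,4,6,7}  ✓accept
'd' @ 3: {}  — dead — no transitions
rest 'cbcdda' ignored (set empty)
after full input: {}  (accept=1 not in)

Answer: REJECT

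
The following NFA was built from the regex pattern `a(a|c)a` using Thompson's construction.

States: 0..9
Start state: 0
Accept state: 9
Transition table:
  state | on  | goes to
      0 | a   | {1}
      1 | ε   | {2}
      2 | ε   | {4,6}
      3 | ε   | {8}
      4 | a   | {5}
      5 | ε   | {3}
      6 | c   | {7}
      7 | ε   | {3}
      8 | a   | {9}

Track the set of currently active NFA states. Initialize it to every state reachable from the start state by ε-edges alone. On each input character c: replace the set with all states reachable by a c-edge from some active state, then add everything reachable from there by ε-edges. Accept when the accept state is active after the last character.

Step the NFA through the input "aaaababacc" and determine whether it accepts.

Answer: REJECT

Derivation:
initial (ε-close {0}): {0}
'a' @ 1: {1,2,4,6}
'a' @ 2: {3,5,8}
'a' @ 3: {9}  [accepting]
'a' @ 4: {}  — state set empty
rest 'babacc' ignored (set empty)
final: {}; accept 9 not in set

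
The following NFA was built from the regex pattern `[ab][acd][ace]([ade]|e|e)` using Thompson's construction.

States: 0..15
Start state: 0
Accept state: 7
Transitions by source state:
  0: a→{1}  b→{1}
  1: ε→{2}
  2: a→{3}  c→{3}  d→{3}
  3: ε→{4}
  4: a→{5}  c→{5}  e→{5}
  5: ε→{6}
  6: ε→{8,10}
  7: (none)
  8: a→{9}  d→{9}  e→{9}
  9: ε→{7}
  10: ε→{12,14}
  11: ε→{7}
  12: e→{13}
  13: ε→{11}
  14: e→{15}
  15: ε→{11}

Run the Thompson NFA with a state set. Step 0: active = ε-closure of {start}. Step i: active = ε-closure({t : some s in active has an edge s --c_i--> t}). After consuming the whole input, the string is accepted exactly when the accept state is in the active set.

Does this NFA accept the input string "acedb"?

S₀ = ε-closure({0}) = {0}
'a' @ 1: {1,2}
'c' @ 2: {3,4}
'e' @ 3: {5,6,8,10,12,14}
'd' @ 4: {7,9}  (accept∈set)
'b' @ 5: {}  — state set empty
final: {}; accept 7 not in set

Answer: REJECT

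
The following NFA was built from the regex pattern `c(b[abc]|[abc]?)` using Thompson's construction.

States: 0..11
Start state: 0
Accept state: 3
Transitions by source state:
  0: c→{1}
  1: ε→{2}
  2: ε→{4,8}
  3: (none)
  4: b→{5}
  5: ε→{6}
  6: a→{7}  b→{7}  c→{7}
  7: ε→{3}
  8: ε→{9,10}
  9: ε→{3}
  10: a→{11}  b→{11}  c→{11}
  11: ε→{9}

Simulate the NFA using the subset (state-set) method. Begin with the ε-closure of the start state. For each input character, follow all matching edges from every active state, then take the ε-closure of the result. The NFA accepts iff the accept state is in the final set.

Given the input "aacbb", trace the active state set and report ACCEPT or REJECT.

Answer: REJECT

Trace:
start: ε-closure({0}) = {0}
'a' @ 1: {}  — no active states
rest 'acbb' ignored (set empty)
final: {}; accept 3 not in set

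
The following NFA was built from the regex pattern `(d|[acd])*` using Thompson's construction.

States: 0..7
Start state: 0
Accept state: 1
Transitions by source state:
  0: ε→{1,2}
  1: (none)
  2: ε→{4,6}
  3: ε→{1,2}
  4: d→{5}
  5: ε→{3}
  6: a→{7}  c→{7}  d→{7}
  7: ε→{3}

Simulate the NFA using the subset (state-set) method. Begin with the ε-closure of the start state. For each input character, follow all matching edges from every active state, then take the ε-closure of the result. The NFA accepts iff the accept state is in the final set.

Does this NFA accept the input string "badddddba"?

S₀ = ε-closure({0}) = {0,1,2,4,6}
'b' @ 1: {}  — no active states
rest 'adddddba' ignored (set empty)
final: {}; accept 1 not in set

Answer: REJECT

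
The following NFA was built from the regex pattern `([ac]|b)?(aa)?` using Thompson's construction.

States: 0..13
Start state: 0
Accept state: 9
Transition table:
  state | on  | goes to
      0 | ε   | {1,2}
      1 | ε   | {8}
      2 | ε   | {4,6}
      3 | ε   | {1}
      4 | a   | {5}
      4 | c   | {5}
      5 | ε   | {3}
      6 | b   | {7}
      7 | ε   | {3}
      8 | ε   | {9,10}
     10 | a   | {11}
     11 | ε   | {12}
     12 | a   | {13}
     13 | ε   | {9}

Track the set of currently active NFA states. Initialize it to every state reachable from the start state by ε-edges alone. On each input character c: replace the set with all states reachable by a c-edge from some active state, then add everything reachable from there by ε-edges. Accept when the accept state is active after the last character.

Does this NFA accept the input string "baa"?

initial (ε-close {0}): {0,1,2,4,6,8,9,10}
'b' @ 1: {1,3,7,8,9,10}  ✓accept
'a' @ 2: {11,12}
'a' @ 3: {9,13}  ✓accept
final: {9,13}; accept 9 in set

Answer: ACCEPT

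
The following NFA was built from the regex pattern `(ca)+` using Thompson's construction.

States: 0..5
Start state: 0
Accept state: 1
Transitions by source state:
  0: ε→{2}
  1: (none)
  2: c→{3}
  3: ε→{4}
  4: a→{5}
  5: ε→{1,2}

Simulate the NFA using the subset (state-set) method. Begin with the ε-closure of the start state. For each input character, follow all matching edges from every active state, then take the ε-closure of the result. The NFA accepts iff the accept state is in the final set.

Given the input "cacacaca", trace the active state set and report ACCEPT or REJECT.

Answer: ACCEPT

Steps:
start: ε-closure({0}) = {0,2}
'c' @ 1: {3,4}
'a' @ 2: {1,2,5}  (accept∈set)
'c' @ 3: {3,4}
'a' @ 4: {1,2,5}  (accept∈set)
'c' @ 5: {3,4}
'a' @ 6: {1,2,5}  (accept∈set)
'c' @ 7: {3,4}
'a' @ 8: {1,2,5}  (accept∈set)
after full input: {1,2,5}  (accept=1 in)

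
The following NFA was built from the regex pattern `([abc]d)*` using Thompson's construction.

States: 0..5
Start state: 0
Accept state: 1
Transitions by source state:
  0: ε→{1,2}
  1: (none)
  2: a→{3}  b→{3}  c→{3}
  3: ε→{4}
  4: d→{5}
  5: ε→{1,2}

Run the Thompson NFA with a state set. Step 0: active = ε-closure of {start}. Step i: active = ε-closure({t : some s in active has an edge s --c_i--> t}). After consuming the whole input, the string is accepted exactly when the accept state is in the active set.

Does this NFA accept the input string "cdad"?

Answer: ACCEPT

Steps:
start: ε-closure({0}) = {0,1,2}
'c' @ 1: {3,4}
'd' @ 2: {1,2,5}  [accepting]
'a' @ 3: {3,4}
'd' @ 4: {1,2,5}  [accepting]
end set {1,2,5} — state 1 in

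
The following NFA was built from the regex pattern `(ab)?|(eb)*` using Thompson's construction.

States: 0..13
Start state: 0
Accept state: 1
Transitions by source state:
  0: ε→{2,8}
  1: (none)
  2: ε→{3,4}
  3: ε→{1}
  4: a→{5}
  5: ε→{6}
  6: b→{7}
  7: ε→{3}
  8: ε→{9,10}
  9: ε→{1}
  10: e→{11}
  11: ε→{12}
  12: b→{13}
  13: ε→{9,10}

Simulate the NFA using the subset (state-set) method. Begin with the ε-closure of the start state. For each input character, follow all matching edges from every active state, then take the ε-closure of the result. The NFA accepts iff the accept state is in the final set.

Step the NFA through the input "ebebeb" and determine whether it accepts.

initial (ε-close {0}): {0,1,2,3,4,8,9,10}
'e' @ 1: {11,12}
'b' @ 2: {1,9,10,13}  [accepting]
'e' @ 3: {11,12}
'b' @ 4: {1,9,10,13}  [accepting]
'e' @ 5: {11,12}
'b' @ 6: {1,9,10,13}  [accepting]
end set {1,9,10,13} — state 1 in

Answer: ACCEPT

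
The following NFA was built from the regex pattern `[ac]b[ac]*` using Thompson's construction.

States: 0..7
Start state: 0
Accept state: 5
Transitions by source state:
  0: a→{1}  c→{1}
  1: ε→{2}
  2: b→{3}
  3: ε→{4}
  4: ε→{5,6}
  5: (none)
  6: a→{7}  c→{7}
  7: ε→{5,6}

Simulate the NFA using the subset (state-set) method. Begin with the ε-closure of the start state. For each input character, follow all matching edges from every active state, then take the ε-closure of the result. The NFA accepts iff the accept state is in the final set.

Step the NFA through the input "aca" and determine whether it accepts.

initial (ε-close {0}): {0}
'a' @ 1: {1,2}
'c' @ 2: {}  — state set empty
rest 'a' ignored (set empty)
final: {}; accept 5 not in set

Answer: REJECT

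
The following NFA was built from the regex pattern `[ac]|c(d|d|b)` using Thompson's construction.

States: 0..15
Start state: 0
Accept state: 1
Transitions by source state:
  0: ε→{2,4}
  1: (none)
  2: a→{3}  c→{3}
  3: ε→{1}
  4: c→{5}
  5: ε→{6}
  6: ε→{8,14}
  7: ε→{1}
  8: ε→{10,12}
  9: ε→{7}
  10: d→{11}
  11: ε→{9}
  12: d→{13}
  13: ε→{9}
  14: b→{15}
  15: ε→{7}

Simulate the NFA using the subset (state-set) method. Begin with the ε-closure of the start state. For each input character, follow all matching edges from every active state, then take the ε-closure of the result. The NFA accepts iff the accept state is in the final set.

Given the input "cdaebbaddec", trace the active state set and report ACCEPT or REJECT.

Answer: REJECT

Steps:
S₀ = ε-closure({0}) = {0,2,4}
'c' @ 1: {1,3,5,6,8,10,12,14}  ✓accept
'd' @ 2: {1,7,9,11,13}  ✓accept
'a' @ 3: {}  — no active states
rest 'ebbaddec' ignored (set empty)
after full input: {}  (accept=1 not in)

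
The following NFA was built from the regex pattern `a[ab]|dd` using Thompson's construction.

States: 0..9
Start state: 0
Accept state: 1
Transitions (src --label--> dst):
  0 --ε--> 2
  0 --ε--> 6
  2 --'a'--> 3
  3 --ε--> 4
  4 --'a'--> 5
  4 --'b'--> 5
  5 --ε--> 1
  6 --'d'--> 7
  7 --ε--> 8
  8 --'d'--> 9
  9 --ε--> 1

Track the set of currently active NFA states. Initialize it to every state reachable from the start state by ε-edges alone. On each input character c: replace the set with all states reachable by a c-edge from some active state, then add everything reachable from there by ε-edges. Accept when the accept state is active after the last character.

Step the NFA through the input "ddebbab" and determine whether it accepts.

Answer: REJECT

Derivation:
S₀ = ε-closure({0}) = {0,2,6}
'd' @ 1: {7,8}
'd' @ 2: {1,9}  (accept∈set)
'e' @ 3: {}  — state set empty
rest 'bbab' ignored (set empty)
final: {}; accept 1 not in set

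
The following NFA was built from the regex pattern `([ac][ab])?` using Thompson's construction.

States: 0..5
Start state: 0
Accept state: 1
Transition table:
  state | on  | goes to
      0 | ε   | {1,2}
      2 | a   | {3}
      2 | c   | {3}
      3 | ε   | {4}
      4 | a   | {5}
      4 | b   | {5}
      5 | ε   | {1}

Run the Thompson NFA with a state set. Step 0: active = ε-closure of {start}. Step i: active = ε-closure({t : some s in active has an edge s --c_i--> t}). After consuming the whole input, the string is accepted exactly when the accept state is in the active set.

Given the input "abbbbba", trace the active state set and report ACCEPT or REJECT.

initial (ε-close {0}): {0,1,2}
'a' @ 1: {3,4}
'b' @ 2: {1,5}  [accepting]
'b' @ 3: {}  — no active states
rest 'bbba' ignored (set empty)
final: {}; accept 1 not in set

Answer: REJECT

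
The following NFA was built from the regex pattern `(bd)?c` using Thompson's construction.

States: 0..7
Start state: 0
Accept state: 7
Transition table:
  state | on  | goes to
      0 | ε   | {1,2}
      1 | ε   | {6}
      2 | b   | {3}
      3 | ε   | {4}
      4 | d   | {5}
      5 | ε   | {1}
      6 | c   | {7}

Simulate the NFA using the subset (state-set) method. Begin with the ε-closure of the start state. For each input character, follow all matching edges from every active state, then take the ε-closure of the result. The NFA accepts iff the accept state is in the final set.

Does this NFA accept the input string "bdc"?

start: ε-closure({0}) = {0,1,2,6}
'b' @ 1: {3,4}
'd' @ 2: {1,5,6}
'c' @ 3: {7}  ✓accept
after full input: {7}  (accept=7 in)

Answer: ACCEPT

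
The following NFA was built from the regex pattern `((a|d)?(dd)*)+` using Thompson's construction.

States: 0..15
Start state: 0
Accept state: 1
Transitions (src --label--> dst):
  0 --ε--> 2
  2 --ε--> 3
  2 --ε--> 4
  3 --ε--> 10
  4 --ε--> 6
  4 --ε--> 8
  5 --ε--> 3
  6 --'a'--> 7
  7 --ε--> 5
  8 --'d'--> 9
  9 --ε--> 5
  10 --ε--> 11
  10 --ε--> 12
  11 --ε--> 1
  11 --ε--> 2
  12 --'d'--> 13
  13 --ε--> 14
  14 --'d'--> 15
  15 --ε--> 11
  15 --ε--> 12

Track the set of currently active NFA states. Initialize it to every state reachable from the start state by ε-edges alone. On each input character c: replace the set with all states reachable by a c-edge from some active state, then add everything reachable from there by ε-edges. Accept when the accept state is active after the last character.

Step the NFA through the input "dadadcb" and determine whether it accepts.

Answer: REJECT

Trace:
S₀ = ε-closure({0}) = {0,1,2,3,4,6,8,10,11,12}
'd' @ 1: {1,2,3,4,5,6,8,9,10,11,12,13,14}  ✓accept
'a' @ 2: {1,2,3,4,5,6,7,8,10,11,12}  ✓accept
'd' @ 3: {1,2,3,4,5,6,8,9,10,11,12,13,14}  ✓accept
'a' @ 4: {1,2,3,4,5,6,7,8,10,11,12}  ✓accept
'd' @ 5: {1,2,3,4,5,6,8,9,10,11,12,13,14}  ✓accept
'c' @ 6: {}  — state set empty
rest 'b' ignored (set empty)
after full input: {}  (accept=1 not in)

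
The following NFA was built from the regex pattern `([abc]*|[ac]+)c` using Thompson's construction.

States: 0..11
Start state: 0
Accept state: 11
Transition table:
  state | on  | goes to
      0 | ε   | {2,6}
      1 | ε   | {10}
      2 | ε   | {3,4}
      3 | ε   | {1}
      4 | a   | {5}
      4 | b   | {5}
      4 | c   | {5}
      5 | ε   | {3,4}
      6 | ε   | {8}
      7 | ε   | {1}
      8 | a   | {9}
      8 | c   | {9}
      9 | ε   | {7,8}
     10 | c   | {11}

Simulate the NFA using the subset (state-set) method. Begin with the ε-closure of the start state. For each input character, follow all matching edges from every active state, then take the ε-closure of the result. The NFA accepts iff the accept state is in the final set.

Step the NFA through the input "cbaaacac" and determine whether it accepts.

Answer: ACCEPT

Steps:
S₀ = ε-closure({0}) = {0,1,2,3,4,6,8,10}
'c' @ 1: {1,3,4,5,7,8,9,10,11}  [accepting]
'b' @ 2: {1,3,4,5,10}
'a' @ 3: {1,3,4,5,10}
'a' @ 4: {1,3,4,5,10}
'a' @ 5: {1,3,4,5,10}
'c' @ 6: {1,3,4,5,10,11}  [accepting]
'a' @ 7: {1,3,4,5,10}
'c' @ 8: {1,3,4,5,10,11}  [accepting]
end set {1,3,4,5,10,11} — state 11 in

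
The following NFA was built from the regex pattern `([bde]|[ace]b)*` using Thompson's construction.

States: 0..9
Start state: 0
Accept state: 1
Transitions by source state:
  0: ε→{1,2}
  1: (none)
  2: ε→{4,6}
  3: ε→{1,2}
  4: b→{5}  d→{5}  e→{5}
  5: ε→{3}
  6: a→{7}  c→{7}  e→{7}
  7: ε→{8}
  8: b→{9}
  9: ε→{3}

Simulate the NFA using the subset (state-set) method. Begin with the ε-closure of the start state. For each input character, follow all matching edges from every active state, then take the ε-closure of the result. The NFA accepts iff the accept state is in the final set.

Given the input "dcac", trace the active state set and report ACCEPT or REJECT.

Answer: REJECT

Trace:
S₀ = ε-closure({0}) = {0,1,2,4,6}
'd' @ 1: {1,2,3,4,5,6}  (accept∈set)
'c' @ 2: {7,8}
'a' @ 3: {}  — dead — no transitions
rest 'c' ignored (set empty)
after full input: {}  (accept=1 not in)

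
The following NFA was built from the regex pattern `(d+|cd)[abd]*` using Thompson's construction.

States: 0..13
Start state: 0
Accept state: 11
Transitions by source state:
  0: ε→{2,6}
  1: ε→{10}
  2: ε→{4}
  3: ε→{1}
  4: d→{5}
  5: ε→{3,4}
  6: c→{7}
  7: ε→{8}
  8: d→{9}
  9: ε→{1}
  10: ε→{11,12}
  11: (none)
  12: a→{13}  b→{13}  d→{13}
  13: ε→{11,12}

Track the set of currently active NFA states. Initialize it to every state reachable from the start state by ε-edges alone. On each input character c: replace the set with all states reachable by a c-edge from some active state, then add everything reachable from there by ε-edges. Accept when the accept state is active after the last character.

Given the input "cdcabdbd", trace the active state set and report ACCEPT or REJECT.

initial (ε-close {0}): {0,2,4,6}
'c' @ 1: {7,8}
'd' @ 2: {1,9,10,11,12}  ✓accept
'c' @ 3: {}  — no active states
rest 'abdbd' ignored (set empty)
final: {}; accept 11 not in set

Answer: REJECT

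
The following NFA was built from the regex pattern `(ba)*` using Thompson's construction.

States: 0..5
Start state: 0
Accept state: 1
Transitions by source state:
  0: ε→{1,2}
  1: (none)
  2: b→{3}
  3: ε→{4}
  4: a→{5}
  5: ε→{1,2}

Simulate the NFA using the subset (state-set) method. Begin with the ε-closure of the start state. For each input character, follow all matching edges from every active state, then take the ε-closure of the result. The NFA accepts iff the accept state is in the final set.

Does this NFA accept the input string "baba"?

start: ε-closure({0}) = {0,1,2}
'b' @ 1: {3,4}
'a' @ 2: {1,2,5}  (accept∈set)
'b' @ 3: {3,4}
'a' @ 4: {1,2,5}  (accept∈set)
end set {1,2,5} — state 1 in

Answer: ACCEPT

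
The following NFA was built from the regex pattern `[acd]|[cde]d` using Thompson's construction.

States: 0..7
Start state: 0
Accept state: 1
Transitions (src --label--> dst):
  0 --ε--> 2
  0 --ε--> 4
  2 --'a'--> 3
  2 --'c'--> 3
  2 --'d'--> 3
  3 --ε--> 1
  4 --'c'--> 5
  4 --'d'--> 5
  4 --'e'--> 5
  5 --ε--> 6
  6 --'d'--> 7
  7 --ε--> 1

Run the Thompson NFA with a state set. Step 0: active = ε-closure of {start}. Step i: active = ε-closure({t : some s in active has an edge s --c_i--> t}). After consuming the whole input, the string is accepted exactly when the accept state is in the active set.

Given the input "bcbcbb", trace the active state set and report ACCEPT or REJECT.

initial (ε-close {0}): {0,2,4}
'b' @ 1: {}  — dead — no transitions
rest 'cbcbb' ignored (set empty)
after full input: {}  (accept=1 not in)

Answer: REJECT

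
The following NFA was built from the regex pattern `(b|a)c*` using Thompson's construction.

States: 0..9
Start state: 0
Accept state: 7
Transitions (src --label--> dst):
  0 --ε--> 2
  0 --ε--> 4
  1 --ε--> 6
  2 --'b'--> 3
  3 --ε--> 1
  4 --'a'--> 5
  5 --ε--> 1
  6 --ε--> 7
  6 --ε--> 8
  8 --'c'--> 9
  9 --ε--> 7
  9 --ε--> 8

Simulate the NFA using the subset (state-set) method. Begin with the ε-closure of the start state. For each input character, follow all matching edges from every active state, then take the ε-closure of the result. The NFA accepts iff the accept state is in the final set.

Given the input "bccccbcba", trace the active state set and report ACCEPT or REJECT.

Answer: REJECT

Trace:
initial (ε-close {0}): {0,2,4}
'b' @ 1: {1,3,6,7,8}  [accepting]
'c' @ 2: {7,8,9}  [accepting]
'c' @ 3: {7,8,9}  [accepting]
'c' @ 4: {7,8,9}  [accepting]
'c' @ 5: {7,8,9}  [accepting]
'b' @ 6: {}  — state set empty
rest 'cba' ignored (set empty)
end set {} — state 7 not in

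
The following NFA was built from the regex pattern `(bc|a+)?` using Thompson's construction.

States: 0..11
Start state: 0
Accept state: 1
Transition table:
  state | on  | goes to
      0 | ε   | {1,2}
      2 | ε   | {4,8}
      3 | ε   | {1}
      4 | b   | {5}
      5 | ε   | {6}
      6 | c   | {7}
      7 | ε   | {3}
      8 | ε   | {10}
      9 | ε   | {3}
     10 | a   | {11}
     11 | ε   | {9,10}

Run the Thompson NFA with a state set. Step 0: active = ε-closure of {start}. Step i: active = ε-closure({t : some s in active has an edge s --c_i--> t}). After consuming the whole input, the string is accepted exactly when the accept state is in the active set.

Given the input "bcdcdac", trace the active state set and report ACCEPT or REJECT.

S₀ = ε-closure({0}) = {0,1,2,4,8,10}
'b' @ 1: {5,6}
'c' @ 2: {1,3,7}  ✓accept
'd' @ 3: {}  — dead — no transitions
rest 'cdac' ignored (set empty)
end set {} — state 1 not in

Answer: REJECT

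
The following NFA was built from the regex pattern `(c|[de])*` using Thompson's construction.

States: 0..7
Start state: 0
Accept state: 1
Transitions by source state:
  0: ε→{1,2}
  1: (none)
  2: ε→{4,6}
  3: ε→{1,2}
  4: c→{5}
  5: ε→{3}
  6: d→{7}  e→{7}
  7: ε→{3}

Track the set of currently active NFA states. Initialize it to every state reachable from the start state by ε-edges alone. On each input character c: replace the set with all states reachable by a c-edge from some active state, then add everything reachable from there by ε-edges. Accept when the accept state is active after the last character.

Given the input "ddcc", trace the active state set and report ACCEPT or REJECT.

initial (ε-close {0}): {0,1,2,4,6}
'd' @ 1: {1,2,3,4,6,7}  ✓accept
'd' @ 2: {1,2,3,4,6,7}  ✓accept
'c' @ 3: {1,2,3,4,5,6}  ✓accept
'c' @ 4: {1,2,3,4,5,6}  ✓accept
end set {1,2,3,4,5,6} — state 1 in

Answer: ACCEPT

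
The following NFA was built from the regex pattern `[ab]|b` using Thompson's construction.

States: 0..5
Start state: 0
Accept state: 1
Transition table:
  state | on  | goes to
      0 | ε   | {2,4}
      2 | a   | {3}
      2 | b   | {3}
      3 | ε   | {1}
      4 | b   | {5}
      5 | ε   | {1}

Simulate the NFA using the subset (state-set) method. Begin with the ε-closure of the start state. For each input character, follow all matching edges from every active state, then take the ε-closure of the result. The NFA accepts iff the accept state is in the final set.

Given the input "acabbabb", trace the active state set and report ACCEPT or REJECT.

initial (ε-close {0}): {0,2,4}
'a' @ 1: {1,3}  ✓accept
'c' @ 2: {}  — no active states
rest 'abbabb' ignored (set empty)
end set {} — state 1 not in

Answer: REJECT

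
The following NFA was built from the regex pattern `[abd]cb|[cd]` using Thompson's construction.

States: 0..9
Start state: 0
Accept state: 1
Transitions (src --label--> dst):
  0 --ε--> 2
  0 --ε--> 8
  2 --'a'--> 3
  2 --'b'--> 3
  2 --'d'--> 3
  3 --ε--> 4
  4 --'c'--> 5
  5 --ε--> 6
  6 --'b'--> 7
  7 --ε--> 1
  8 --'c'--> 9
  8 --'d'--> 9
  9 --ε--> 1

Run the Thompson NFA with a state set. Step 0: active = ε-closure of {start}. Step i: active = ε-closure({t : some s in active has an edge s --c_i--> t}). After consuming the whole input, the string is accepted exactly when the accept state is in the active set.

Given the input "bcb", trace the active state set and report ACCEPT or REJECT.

initial (ε-close {0}): {0,2,8}
'b' @ 1: {3,4}
'c' @ 2: {5,6}
'b' @ 3: {1,7}  [accepting]
end set {1,7} — state 1 in

Answer: ACCEPT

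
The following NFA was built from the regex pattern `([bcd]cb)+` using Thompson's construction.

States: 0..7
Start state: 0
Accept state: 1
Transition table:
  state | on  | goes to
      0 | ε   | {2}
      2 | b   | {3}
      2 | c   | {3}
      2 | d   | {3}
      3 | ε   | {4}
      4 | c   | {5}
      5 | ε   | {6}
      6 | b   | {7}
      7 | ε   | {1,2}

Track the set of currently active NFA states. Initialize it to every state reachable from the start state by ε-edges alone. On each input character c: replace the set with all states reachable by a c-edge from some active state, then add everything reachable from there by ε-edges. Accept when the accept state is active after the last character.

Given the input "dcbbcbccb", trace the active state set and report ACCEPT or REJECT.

S₀ = ε-closure({0}) = {0,2}
'd' @ 1: {3,4}
'c' @ 2: {5,6}
'b' @ 3: {1,2,7}  [accepting]
'b' @ 4: {3,4}
'c' @ 5: {5,6}
'b' @ 6: {1,2,7}  [accepting]
'c' @ 7: {3,4}
'c' @ 8: {5,6}
'b' @ 9: {1,2,7}  [accepting]
after full input: {1,2,7}  (accept=1 in)

Answer: ACCEPT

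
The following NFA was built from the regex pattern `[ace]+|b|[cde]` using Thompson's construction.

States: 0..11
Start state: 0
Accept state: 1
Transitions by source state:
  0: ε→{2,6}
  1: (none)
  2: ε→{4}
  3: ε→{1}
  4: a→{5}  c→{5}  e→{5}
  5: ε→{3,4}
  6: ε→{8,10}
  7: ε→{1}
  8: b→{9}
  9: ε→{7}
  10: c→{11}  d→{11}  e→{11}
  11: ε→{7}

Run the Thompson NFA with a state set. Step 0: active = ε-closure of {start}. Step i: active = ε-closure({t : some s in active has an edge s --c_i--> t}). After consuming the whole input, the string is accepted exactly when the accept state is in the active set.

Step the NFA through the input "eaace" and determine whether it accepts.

Answer: ACCEPT

Steps:
start: ε-closure({0}) = {0,2,4,6,8,10}
'e' @ 1: {1,3,4,5,7,11}  [accepting]
'a' @ 2: {1,3,4,5}  [accepting]
'a' @ 3: {1,3,4,5}  [accepting]
'c' @ 4: {1,3,4,5}  [accepting]
'e' @ 5: {1,3,4,5}  [accepting]
final: {1,3,4,5}; accept 1 in set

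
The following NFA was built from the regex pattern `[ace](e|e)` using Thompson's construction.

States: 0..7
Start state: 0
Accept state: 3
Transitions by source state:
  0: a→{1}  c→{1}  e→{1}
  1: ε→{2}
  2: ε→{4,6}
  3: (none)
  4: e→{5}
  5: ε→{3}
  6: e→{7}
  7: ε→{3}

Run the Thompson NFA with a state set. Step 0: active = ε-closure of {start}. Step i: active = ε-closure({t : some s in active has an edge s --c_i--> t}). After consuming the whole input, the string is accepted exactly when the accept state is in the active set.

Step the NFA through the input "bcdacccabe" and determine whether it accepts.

Answer: REJECT

Derivation:
start: ε-closure({0}) = {0}
'b' @ 1: {}  — state set empty
rest 'cdacccabe' ignored (set empty)
end set {} — state 3 not in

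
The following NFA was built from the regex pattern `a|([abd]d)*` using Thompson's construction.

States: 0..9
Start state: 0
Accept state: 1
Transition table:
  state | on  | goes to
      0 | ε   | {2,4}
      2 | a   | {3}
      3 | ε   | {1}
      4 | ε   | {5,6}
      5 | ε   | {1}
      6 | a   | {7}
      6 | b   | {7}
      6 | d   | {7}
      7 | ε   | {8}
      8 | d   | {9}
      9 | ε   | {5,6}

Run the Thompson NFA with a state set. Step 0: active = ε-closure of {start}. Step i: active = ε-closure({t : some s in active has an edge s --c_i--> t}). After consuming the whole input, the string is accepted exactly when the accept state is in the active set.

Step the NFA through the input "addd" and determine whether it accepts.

Answer: ACCEPT

Trace:
S₀ = ε-closure({0}) = {0,1,2,4,5,6}
'a' @ 1: {1,3,7,8}  [accepting]
'd' @ 2: {1,5,6,9}  [accepting]
'd' @ 3: {7,8}
'd' @ 4: {1,5,6,9}  [accepting]
final: {1,5,6,9}; accept 1 in set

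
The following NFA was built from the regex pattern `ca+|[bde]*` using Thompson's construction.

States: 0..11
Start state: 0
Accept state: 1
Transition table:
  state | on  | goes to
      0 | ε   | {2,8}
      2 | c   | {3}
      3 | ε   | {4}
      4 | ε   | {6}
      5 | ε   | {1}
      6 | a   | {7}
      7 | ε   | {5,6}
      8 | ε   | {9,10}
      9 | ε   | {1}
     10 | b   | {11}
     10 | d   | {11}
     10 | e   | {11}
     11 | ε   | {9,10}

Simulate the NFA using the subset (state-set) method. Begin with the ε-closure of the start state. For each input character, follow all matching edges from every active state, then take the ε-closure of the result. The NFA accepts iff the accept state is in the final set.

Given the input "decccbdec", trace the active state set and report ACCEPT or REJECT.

Answer: REJECT

Derivation:
start: ε-closure({0}) = {0,1,2,8,9,10}
'd' @ 1: {1,9,10,11}  (accept∈set)
'e' @ 2: {1,9,10,11}  (accept∈set)
'c' @ 3: {}  — no active states
rest 'ccbdec' ignored (set empty)
after full input: {}  (accept=1 not in)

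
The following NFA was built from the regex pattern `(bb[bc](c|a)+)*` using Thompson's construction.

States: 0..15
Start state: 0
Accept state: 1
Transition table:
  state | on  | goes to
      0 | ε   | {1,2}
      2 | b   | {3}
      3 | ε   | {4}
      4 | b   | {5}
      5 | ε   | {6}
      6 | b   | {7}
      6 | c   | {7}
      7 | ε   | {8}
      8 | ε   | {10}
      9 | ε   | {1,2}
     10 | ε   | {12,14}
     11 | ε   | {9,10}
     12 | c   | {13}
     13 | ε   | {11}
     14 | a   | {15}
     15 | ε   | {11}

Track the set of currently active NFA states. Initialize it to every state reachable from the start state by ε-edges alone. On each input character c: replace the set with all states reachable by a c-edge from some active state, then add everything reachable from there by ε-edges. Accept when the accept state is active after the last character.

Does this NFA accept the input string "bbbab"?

Answer: REJECT

Trace:
initial (ε-close {0}): {0,1,2}
'b' @ 1: {3,4}
'b' @ 2: {5,6}
'b' @ 3: {7,8,10,12,14}
'a' @ 4: {1,2,9,10,11,12,14,15}  (accept∈set)
'b' @ 5: {3,4}
end set {3,4} — state 1 not in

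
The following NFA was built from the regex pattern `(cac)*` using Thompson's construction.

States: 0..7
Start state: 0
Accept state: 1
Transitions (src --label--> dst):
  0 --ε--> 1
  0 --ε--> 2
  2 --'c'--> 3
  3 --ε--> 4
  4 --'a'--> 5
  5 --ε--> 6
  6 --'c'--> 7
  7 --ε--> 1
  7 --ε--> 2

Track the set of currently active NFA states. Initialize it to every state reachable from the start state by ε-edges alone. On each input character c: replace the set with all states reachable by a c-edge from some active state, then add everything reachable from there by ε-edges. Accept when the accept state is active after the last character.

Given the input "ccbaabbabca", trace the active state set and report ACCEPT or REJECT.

Answer: REJECT

Steps:
initial (ε-close {0}): {0,1,2}
'c' @ 1: {3,4}
'c' @ 2: {}  — no active states
rest 'baabbabca' ignored (set empty)
final: {}; accept 1 not in set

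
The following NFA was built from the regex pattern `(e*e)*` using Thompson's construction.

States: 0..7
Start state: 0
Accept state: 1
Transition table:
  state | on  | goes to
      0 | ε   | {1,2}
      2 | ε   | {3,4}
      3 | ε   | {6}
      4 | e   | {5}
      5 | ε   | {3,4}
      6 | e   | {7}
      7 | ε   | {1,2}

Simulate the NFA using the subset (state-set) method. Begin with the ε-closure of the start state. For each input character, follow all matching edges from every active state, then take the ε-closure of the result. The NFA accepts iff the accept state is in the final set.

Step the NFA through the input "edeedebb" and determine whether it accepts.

S₀ = ε-closure({0}) = {0,1,2,3,4,6}
'e' @ 1: {1,2,3,4,5,6,7}  ✓accept
'd' @ 2: {}  — state set empty
rest 'eedebb' ignored (set empty)
end set {} — state 1 not in

Answer: REJECT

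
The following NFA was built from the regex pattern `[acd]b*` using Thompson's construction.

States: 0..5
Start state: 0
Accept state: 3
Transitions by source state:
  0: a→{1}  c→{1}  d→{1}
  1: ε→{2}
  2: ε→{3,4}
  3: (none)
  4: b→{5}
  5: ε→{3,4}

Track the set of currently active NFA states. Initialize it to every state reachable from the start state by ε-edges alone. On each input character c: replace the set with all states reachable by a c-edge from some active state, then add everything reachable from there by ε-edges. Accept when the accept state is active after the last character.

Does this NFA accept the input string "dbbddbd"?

Answer: REJECT

Trace:
S₀ = ε-closure({0}) = {0}
'd' @ 1: {1,2,3,4}  ✓accept
'b' @ 2: {3,4,5}  ✓accept
'b' @ 3: {3,4,5}  ✓accept
'd' @ 4: {}  — state set empty
rest 'dbd' ignored (set empty)
after full input: {}  (accept=3 not in)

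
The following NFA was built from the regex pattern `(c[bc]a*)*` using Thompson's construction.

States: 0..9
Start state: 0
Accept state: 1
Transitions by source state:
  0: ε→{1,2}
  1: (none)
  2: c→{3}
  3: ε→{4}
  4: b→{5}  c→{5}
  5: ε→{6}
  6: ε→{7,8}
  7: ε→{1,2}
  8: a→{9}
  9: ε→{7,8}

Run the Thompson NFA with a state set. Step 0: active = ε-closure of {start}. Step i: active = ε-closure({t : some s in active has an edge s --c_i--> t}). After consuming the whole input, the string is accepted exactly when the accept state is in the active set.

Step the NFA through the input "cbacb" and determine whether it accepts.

Answer: ACCEPT

Derivation:
initial (ε-close {0}): {0,1,2}
'c' @ 1: {3,4}
'b' @ 2: {1,2,5,6,7,8}  [accepting]
'a' @ 3: {1,2,7,8,9}  [accepting]
'c' @ 4: {3,4}
'b' @ 5: {1,2,5,6,7,8}  [accepting]
end set {1,2,5,6,7,8} — state 1 in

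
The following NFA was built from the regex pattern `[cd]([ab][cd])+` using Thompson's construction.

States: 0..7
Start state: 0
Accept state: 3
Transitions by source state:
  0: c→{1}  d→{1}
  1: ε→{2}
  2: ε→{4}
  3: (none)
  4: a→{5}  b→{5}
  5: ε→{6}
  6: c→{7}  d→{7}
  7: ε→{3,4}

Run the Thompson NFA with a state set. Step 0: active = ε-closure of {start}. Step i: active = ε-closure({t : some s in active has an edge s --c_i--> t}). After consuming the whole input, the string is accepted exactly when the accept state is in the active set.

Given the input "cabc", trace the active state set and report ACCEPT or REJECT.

Answer: REJECT

Trace:
S₀ = ε-closure({0}) = {0}
'c' @ 1: {1,2,4}
'a' @ 2: {5,6}
'b' @ 3: {}  — dead — no transitions
rest 'c' ignored (set empty)
final: {}; accept 3 not in set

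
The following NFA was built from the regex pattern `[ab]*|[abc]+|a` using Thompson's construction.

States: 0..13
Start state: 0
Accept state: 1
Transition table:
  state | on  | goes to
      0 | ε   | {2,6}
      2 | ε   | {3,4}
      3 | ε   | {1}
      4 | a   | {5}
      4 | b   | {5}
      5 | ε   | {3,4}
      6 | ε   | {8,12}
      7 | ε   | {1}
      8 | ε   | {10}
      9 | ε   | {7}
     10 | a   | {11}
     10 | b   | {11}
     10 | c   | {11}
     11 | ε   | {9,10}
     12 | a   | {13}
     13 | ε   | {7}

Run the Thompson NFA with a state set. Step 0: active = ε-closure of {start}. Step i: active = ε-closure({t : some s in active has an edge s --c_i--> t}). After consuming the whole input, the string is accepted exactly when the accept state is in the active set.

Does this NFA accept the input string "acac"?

Answer: ACCEPT

Trace:
S₀ = ε-closure({0}) = {0,1,2,3,4,6,8,10,12}
'a' @ 1: {1,3,4,5,7,9,10,11,13}  ✓accept
'c' @ 2: {1,7,9,10,11}  ✓accept
'a' @ 3: {1,7,9,10,11}  ✓accept
'c' @ 4: {1,7,9,10,11}  ✓accept
final: {1,7,9,10,11}; accept 1 in set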